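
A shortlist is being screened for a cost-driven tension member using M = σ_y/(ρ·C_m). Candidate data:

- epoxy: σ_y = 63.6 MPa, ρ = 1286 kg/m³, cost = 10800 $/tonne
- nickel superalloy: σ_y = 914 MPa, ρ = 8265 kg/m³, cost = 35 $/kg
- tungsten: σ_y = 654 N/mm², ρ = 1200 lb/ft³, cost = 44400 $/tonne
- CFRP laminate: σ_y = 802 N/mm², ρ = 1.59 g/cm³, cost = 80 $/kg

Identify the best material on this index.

CFRP laminate

Putting every candidate on a common basis:
  epoxy: σ_y = 63.60 MPa, ρ = 1286 kg/m³, cost = 10.80 $/kg
  nickel superalloy: σ_y = 914.0 MPa, ρ = 8265 kg/m³, cost = 35.00 $/kg
  tungsten: σ_y = 654.0 MPa, ρ = 19220 kg/m³, cost = 44.40 $/kg
  CFRP laminate: σ_y = 802.0 MPa, ρ = 1590 kg/m³, cost = 80.00 $/kg
  CFRP laminate: M = 6.31 kN·m per $
  epoxy: M = 4.58 kN·m per $
  nickel superalloy: M = 3.16 kN·m per $
  tungsten: M = 0.766 kN·m per $
The maximum is for CFRP laminate.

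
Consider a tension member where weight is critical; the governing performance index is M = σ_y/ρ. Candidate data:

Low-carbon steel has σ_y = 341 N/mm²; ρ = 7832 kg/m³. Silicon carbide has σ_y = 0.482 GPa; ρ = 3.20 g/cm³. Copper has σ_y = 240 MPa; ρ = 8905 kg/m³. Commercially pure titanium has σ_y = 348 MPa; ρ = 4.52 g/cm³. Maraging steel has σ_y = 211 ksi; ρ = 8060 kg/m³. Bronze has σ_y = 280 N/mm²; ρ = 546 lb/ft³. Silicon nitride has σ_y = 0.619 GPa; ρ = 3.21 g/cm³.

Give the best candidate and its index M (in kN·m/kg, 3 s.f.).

Putting every candidate on a common basis:
  low-carbon steel: σ_y = 341.0 MPa, ρ = 7832 kg/m³
  silicon carbide: σ_y = 482.0 MPa, ρ = 3200 kg/m³
  copper: σ_y = 240.0 MPa, ρ = 8905 kg/m³
  commercially pure titanium: σ_y = 348.0 MPa, ρ = 4520 kg/m³
  maraging steel: σ_y = 1455 MPa, ρ = 8060 kg/m³
  bronze: σ_y = 280.0 MPa, ρ = 8746 kg/m³
  silicon nitride: σ_y = 619.0 MPa, ρ = 3210 kg/m³
  silicon nitride: M = 193 kN·m/kg
  maraging steel: M = 180 kN·m/kg
  silicon carbide: M = 151 kN·m/kg
  commercially pure titanium: M = 77.0 kN·m/kg
  low-carbon steel: M = 43.5 kN·m/kg
  bronze: M = 32.0 kN·m/kg
  copper: M = 27.0 kN·m/kg
Silicon nitride has the largest M.

silicon nitride, M = 193 kN·m/kg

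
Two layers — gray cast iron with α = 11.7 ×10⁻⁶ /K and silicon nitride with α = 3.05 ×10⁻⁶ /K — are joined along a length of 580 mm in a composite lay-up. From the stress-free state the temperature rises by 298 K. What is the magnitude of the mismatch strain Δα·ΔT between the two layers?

Δα = |11.7 − 3.05|×10⁻⁶/K = 8.65×10⁻⁶/K.
Mismatch strain = Δα·ΔT = 8.65×10⁻⁶ × 298.0 = 2.58×10⁻³.

2.58×10⁻³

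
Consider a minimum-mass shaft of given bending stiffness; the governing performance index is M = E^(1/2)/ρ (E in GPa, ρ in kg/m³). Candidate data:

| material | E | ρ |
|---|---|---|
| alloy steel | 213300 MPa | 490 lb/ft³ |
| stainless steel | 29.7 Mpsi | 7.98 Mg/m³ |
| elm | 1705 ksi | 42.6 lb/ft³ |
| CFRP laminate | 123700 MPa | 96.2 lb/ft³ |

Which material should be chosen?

CFRP laminate

After converting to SI:
  alloy steel: E = 213.3 GPa, ρ = 7849 kg/m³
  stainless steel: E = 204.8 GPa, ρ = 7980 kg/m³
  elm: E = 11.76 GPa, ρ = 682.4 kg/m³
  CFRP laminate: E = 123.7 GPa, ρ = 1541 kg/m³
  CFRP laminate: M = 7.22×10⁻³
  elm: M = 5.02×10⁻³
  alloy steel: M = 1.86×10⁻³
  stainless steel: M = 1.79×10⁻³
Highest index: CFRP laminate.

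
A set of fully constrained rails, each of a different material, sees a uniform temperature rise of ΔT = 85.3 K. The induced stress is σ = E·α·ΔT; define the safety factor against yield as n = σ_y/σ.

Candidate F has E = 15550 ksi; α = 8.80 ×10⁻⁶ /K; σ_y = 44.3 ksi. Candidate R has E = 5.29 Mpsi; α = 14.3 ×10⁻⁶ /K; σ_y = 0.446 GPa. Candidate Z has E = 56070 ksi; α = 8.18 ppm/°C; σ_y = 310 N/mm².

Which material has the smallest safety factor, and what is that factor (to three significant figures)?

candidate Z, n = 1.15

In consistent units (E in GPa, α in ×10⁻⁶/K, σ_y in MPa):
  candidate F: E = 107.2, α = 8.80, σ_y = 305.4 → σ = 80.5 MPa, n = 3.80
  candidate R: E = 36.47, α = 14.3, σ_y = 446.0 → σ = 44.5 MPa, n = 10.0
  candidate Z: E = 386.6, α = 8.18, σ_y = 310.0 → σ = 270 MPa, n = 1.15
The minimum is candidate Z at n = 1.15.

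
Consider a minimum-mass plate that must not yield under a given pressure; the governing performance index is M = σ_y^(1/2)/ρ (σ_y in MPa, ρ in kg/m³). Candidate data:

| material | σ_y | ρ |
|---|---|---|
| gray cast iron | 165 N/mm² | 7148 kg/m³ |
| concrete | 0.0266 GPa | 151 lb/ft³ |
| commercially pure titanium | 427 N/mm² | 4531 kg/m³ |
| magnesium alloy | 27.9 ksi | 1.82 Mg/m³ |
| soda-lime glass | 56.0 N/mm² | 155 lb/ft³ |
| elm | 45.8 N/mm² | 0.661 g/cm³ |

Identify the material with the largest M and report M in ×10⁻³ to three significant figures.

Putting every candidate on a common basis:
  gray cast iron: σ_y = 165.0 MPa, ρ = 7148 kg/m³
  concrete: σ_y = 26.60 MPa, ρ = 2419 kg/m³
  commercially pure titanium: σ_y = 427.0 MPa, ρ = 4531 kg/m³
  magnesium alloy: σ_y = 192.4 MPa, ρ = 1820 kg/m³
  soda-lime glass: σ_y = 56.00 MPa, ρ = 2483 kg/m³
  elm: σ_y = 45.80 MPa, ρ = 661.0 kg/m³
  elm: M = 10.2×10⁻³
  magnesium alloy: M = 7.62×10⁻³
  commercially pure titanium: M = 4.56×10⁻³
  soda-lime glass: M = 3.01×10⁻³
  concrete: M = 2.13×10⁻³
  gray cast iron: M = 1.80×10⁻³
Highest index: elm.

elm, M = 10.2×10⁻³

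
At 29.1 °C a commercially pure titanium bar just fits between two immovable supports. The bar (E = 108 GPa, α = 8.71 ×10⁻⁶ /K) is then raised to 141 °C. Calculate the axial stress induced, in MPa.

ΔT = 111.9 K. Constrained thermal stress σ = E·α·ΔT = 108.0×10³ MPa × 8.71×10⁻⁶ × 111.9 = 105 MPa (compressive).

105 MPa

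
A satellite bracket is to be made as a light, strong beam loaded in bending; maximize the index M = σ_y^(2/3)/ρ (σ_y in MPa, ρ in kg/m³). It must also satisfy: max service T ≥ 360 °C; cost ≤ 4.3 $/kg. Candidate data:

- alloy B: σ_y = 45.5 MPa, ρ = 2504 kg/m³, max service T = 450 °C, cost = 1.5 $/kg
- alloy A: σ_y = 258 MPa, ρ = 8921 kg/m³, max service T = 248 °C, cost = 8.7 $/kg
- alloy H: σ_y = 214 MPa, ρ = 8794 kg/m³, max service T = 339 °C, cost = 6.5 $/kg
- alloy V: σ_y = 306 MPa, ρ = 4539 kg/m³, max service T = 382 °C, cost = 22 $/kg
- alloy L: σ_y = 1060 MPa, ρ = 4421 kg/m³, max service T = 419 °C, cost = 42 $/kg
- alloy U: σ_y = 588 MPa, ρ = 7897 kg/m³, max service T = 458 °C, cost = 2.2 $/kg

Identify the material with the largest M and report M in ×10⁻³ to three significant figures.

Screen on constraints: max service T ≥ 360 °C; cost ≤ 4.3 $/kg. Survivors: alloy B, alloy U.
Per-candidate index values:
  alloy U: M = 8.89×10⁻³
  alloy B: M = 5.09×10⁻³
Highest index: alloy U.

alloy U, M = 8.89×10⁻³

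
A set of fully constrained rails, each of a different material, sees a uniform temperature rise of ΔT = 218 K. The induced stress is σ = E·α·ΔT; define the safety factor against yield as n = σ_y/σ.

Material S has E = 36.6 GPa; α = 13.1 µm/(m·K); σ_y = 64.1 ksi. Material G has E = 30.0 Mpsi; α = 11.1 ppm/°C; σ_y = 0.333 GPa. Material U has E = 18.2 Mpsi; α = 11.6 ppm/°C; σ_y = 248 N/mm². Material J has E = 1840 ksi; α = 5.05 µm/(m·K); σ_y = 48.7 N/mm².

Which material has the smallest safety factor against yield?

Converting E to GPa, α to ×10⁻⁶/K, σ_y to MPa, then σ and n for each:
  material S: E = 36.60, α = 13.1, σ_y = 442.0 → σ = 105 MPa, n = 4.23
  material G: E = 206.8, α = 11.1, σ_y = 333.0 → σ = 501 MPa, n = 0.665
  material U: E = 125.5, α = 11.6, σ_y = 248.0 → σ = 317 MPa, n = 0.782
  material J: E = 12.69, α = 5.05, σ_y = 48.70 → σ = 14.0 MPa, n = 3.49
The minimum is material G at n = 0.665.

material G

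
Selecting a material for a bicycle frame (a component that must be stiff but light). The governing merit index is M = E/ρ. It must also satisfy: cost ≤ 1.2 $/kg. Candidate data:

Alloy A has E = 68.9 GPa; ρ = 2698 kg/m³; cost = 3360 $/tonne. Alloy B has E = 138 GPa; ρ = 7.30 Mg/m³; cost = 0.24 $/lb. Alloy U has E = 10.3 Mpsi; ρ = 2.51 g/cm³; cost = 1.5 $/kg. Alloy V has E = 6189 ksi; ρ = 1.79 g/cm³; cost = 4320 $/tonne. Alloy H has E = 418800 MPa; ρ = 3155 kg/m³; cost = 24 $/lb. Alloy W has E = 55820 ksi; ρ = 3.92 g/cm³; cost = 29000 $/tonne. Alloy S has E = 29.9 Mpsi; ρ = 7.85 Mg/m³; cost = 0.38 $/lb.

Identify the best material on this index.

Screen on constraints: cost ≤ 1.2 $/kg. Survivors: alloy B, alloy S.
Putting every candidate on a common basis:
  alloy B: E = 138.0 GPa, ρ = 7300 kg/m³
  alloy S: E = 206.2 GPa, ρ = 7850 kg/m³
  alloy S: M = 26.3 MN·m/kg
  alloy B: M = 18.9 MN·m/kg
Alloy S has the largest M.

alloy S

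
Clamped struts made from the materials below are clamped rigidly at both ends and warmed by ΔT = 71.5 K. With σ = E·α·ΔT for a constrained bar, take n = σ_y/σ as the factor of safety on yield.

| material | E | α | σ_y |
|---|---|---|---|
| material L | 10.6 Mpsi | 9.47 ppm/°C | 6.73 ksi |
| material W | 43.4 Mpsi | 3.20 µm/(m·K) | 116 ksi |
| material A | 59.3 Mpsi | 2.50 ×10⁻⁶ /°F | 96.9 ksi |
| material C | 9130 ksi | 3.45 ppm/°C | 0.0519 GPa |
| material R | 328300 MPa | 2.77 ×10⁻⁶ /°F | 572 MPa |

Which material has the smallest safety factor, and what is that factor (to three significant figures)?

material L, n = 0.938

Converting E to GPa, α to ×10⁻⁶/K, σ_y to MPa, then σ and n for each:
  material L: E = 73.08, α = 9.47, σ_y = 46.40 → σ = 49.5 MPa, n = 0.938
  material W: E = 299.2, α = 3.20, σ_y = 799.8 → σ = 68.5 MPa, n = 11.7
  material A: E = 408.9, α = 4.50, σ_y = 668.1 → σ = 132 MPa, n = 5.08
  material C: E = 62.95, α = 3.45, σ_y = 51.90 → σ = 15.5 MPa, n = 3.34
  material R: E = 328.3, α = 4.99, σ_y = 572.0 → σ = 117 MPa, n = 4.89
The minimum is material L at n = 0.938.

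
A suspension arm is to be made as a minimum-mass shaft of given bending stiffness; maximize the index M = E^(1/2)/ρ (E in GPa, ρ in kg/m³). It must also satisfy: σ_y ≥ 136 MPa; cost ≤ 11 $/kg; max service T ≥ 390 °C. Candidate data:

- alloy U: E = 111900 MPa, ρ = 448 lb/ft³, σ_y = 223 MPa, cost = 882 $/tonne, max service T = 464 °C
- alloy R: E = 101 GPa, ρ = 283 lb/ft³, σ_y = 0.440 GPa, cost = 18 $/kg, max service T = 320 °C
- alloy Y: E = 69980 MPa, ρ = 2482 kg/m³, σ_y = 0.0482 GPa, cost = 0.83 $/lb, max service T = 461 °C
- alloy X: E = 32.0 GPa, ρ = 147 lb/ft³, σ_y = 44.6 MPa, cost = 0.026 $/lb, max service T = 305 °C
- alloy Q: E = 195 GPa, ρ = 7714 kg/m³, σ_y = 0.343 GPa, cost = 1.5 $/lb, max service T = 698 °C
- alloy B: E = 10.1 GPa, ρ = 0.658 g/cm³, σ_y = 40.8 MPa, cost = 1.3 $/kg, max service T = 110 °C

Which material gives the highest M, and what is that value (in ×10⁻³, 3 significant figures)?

alloy Q, M = 1.81×10⁻³

Screen on constraints: σ_y ≥ 136 MPa; cost ≤ 11 $/kg; max service T ≥ 390 °C. Survivors: alloy U, alloy Q.
Convert each candidate to consistent units, then evaluate M:
  alloy U: E = 111.9 GPa, ρ = 7176 kg/m³
  alloy Q: E = 195.0 GPa, ρ = 7714 kg/m³
  alloy Q: M = 1.81×10⁻³
  alloy U: M = 1.47×10⁻³
Highest index: alloy Q.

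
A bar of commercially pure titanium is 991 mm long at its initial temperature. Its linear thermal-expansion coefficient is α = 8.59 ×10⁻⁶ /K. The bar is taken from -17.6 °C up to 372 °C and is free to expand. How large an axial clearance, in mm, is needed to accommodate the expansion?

3.32 mm

ΔT = 372 − (-17.6) = 389.6 K.
ΔL = α·L₀·ΔT = 8.59×10⁻⁶ × 991 mm × 389.6 K = 3.32 mm.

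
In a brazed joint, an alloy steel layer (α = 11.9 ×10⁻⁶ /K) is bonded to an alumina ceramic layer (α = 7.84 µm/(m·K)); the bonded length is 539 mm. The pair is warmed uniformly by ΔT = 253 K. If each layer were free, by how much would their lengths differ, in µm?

Δα = |11.9 − 7.84|×10⁻⁶/K = 4.06×10⁻⁶/K.
ΔL_mismatch = Δα·L·ΔT = 4.06×10⁻⁶ × 539.0 mm × 253.0 K = 554 µm.

554 µm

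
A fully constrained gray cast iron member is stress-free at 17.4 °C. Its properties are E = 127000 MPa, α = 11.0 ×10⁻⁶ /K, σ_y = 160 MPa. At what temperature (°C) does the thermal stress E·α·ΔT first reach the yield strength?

E = 127000 MPa = 127.0 GPa.
E·α·ΔT = 160.0 MPa ⇒ ΔT = 160.0 / (127.0×10³ × 11.0×10⁻⁶) = 114.5 K.
T = 17.4 + 114.5 = 131.9 °C.

132 °C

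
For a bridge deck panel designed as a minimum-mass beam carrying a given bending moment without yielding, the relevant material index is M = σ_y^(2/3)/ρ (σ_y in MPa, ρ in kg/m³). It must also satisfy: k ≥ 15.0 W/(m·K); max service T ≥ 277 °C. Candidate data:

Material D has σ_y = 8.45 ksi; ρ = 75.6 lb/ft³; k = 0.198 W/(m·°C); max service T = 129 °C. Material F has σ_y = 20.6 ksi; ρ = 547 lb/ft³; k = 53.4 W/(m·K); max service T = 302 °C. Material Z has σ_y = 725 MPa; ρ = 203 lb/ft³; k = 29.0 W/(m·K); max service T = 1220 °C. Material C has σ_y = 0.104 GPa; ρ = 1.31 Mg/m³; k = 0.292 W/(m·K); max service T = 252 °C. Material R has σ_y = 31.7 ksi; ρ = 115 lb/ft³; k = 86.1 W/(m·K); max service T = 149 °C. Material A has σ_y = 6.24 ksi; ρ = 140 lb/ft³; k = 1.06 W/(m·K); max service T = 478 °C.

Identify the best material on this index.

Screen on constraints: k ≥ 15.0 W/(m·K); max service T ≥ 277 °C. Survivors: material F, material Z.
Convert each candidate to consistent units, then evaluate M:
  material F: σ_y = 142.0 MPa, ρ = 8762 kg/m³
  material Z: σ_y = 725.0 MPa, ρ = 3252 kg/m³
  material Z: M = 24.8×10⁻³
  material F: M = 3.11×10⁻³
Material Z ranks first.

material Z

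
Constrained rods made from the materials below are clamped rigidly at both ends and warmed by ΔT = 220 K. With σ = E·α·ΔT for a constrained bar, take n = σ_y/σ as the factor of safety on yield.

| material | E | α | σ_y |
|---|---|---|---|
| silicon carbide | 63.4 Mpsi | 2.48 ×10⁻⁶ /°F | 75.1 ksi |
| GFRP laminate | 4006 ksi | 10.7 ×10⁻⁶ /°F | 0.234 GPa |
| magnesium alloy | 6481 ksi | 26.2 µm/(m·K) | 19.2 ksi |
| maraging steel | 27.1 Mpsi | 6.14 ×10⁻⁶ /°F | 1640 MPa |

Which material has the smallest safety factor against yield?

Converting E to GPa, α to ×10⁻⁶/K, σ_y to MPa, then σ and n for each:
  silicon carbide: E = 437.1, α = 4.46, σ_y = 517.8 → σ = 429 MPa, n = 1.21
  GFRP laminate: E = 27.62, α = 19.3, σ_y = 234.0 → σ = 117 MPa, n = 2.00
  magnesium alloy: E = 44.68, α = 26.2, σ_y = 132.4 → σ = 258 MPa, n = 0.514
  maraging steel: E = 186.8, α = 11.1, σ_y = 1640 → σ = 454 MPa, n = 3.61
The minimum is magnesium alloy at n = 0.514.

magnesium alloy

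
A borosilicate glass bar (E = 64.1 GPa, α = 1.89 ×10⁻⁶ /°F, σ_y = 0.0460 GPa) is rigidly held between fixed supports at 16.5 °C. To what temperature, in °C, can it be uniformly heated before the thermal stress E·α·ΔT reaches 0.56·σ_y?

α = 1.89×10⁻⁶/°F × 9/5 = 3.40×10⁻⁶/K.
σ_y = 0.0460 GPa = 46.00 MPa.
E·α·ΔT = 25.76 MPa ⇒ ΔT = 25.76 / (64.10×10³ × 3.40×10⁻⁶) = 118.1 K.
T = 16.5 + 118.1 = 134.6 °C.

135 °C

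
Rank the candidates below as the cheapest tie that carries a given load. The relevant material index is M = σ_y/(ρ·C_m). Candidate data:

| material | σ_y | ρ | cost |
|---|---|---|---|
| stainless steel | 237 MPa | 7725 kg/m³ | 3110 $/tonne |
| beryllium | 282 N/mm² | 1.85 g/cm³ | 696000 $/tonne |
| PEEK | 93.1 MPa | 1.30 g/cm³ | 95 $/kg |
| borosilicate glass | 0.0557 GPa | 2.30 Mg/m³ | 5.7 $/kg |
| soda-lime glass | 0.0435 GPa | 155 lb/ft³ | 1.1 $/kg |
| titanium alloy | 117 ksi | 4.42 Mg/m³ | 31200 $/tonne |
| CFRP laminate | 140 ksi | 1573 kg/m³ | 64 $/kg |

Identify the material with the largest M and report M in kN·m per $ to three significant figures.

soda-lime glass, M = 15.9 kN·m per $

After converting to SI:
  stainless steel: σ_y = 237.0 MPa, ρ = 7725 kg/m³, cost = 3.110 $/kg
  beryllium: σ_y = 282.0 MPa, ρ = 1850 kg/m³, cost = 696.0 $/kg
  PEEK: σ_y = 93.10 MPa, ρ = 1300 kg/m³, cost = 95.00 $/kg
  borosilicate glass: σ_y = 55.70 MPa, ρ = 2300 kg/m³, cost = 5.700 $/kg
  soda-lime glass: σ_y = 43.50 MPa, ρ = 2483 kg/m³, cost = 1.100 $/kg
  titanium alloy: σ_y = 806.7 MPa, ρ = 4420 kg/m³, cost = 31.20 $/kg
  CFRP laminate: σ_y = 965.3 MPa, ρ = 1573 kg/m³, cost = 64.00 $/kg
  soda-lime glass: M = 15.9 kN·m per $
  stainless steel: M = 9.86 kN·m per $
  CFRP laminate: M = 9.59 kN·m per $
  titanium alloy: M = 5.85 kN·m per $
  borosilicate glass: M = 4.25 kN·m per $
  PEEK: M = 0.754 kN·m per $
  beryllium: M = 0.219 kN·m per $
The maximum is for soda-lime glass.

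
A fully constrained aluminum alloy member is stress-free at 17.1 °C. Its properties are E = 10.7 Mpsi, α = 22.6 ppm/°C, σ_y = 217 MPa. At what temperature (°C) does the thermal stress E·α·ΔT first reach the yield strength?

E = 10.7 Mpsi = 73.77 GPa.
E·α·ΔT = 217.0 MPa ⇒ ΔT = 217.0 / (73.77×10³ × 22.6×10⁻⁶) = 130.2 K.
T = 17.1 + 130.2 = 147.3 °C.

147 °C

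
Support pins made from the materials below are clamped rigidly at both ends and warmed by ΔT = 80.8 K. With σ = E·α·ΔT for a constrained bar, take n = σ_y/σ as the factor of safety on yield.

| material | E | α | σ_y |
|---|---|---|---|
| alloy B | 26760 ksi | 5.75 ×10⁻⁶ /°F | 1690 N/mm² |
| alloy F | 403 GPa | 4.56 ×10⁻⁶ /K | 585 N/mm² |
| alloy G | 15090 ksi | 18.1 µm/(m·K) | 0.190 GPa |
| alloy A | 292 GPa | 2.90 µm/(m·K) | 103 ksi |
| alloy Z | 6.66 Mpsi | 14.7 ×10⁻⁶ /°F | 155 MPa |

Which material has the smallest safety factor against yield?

With everything in SI (GPa, ×10⁻⁶/K, MPa):
  alloy B: E = 184.5, α = 10.3, σ_y = 1690 → σ = 154 MPa, n = 11.0
  alloy F: E = 403.0, α = 4.56, σ_y = 585.0 → σ = 148 MPa, n = 3.94
  alloy G: E = 104.0, α = 18.1, σ_y = 190.0 → σ = 152 MPa, n = 1.25
  alloy A: E = 292.0, α = 2.90, σ_y = 710.2 → σ = 68.4 MPa, n = 10.4
  alloy Z: E = 45.92, α = 26.5, σ_y = 155.0 → σ = 98.2 MPa, n = 1.58
The minimum is alloy G at n = 1.25.

alloy G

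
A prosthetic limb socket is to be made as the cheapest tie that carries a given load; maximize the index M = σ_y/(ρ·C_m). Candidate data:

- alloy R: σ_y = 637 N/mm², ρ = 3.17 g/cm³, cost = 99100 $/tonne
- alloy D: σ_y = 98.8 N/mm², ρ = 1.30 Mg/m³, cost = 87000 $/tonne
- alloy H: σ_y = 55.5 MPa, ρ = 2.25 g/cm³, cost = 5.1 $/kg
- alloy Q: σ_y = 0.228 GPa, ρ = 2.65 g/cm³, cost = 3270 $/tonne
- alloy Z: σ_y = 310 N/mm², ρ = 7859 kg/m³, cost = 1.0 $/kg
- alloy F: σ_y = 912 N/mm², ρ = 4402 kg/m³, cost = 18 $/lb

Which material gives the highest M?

Normalizing units and computing the index:
  alloy R: σ_y = 637.0 MPa, ρ = 3170 kg/m³, cost = 99.10 $/kg
  alloy D: σ_y = 98.80 MPa, ρ = 1300 kg/m³, cost = 87.00 $/kg
  alloy H: σ_y = 55.50 MPa, ρ = 2250 kg/m³, cost = 5.100 $/kg
  alloy Q: σ_y = 228.0 MPa, ρ = 2650 kg/m³, cost = 3.270 $/kg
  alloy Z: σ_y = 310.0 MPa, ρ = 7859 kg/m³, cost = 1.000 $/kg
  alloy F: σ_y = 912.0 MPa, ρ = 4402 kg/m³, cost = 39.68 $/kg
  alloy Z: M = 39.4 kN·m per $
  alloy Q: M = 26.3 kN·m per $
  alloy F: M = 5.22 kN·m per $
  alloy H: M = 4.84 kN·m per $
  alloy R: M = 2.03 kN·m per $
  alloy D: M = 0.874 kN·m per $
The maximum is for alloy Z.

alloy Z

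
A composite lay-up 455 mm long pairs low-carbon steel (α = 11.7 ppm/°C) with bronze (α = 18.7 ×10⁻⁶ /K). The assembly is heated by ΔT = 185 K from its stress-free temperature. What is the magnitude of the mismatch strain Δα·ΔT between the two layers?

1.29×10⁻³

Δα = |11.7 − 18.7|×10⁻⁶/K = 7.00×10⁻⁶/K.
Mismatch strain = Δα·ΔT = 7.00×10⁻⁶ × 185.0 = 1.29×10⁻³.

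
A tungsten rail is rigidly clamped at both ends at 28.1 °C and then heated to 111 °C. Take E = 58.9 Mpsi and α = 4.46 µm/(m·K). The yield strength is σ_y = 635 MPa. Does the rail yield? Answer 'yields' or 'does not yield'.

does not yield

E = 58.9 Mpsi = 406.1 GPa.
ΔT = 82.90 K. Constrained thermal stress σ = E·α·ΔT = 406.1×10³ MPa × 4.46×10⁻⁶ × 82.90 = 150 MPa (compressive).
Compare to σ_y = 635 MPa: σ < σ_y, so it does not yield.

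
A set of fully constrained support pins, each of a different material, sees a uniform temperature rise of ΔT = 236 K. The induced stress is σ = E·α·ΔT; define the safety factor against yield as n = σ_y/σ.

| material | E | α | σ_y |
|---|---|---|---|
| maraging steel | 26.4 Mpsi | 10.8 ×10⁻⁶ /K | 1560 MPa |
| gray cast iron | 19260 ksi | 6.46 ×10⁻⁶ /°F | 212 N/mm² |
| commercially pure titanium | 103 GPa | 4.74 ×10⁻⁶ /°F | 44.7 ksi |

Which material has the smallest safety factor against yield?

With everything in SI (GPa, ×10⁻⁶/K, MPa):
  maraging steel: E = 182.0, α = 10.8, σ_y = 1560 → σ = 464 MPa, n = 3.36
  gray cast iron: E = 132.8, α = 11.6, σ_y = 212.0 → σ = 364 MPa, n = 0.582
  commercially pure titanium: E = 103.0, α = 8.53, σ_y = 308.2 → σ = 207 MPa, n = 1.49
Smallest n: gray cast iron with n = 0.582.

gray cast iron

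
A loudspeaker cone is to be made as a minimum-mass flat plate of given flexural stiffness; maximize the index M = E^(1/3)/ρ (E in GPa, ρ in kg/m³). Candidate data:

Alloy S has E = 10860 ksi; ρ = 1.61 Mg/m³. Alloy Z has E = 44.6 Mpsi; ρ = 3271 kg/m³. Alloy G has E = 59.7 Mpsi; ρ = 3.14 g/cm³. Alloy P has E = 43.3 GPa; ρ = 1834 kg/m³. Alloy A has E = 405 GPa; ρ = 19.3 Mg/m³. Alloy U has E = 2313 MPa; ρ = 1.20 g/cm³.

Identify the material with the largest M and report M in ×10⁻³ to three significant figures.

Normalizing units and computing the index:
  alloy S: E = 74.88 GPa, ρ = 1610 kg/m³
  alloy Z: E = 307.5 GPa, ρ = 3271 kg/m³
  alloy G: E = 411.6 GPa, ρ = 3140 kg/m³
  alloy P: E = 43.30 GPa, ρ = 1834 kg/m³
  alloy A: E = 405.0 GPa, ρ = 19300 kg/m³
  alloy U: E = 2.313 GPa, ρ = 1200 kg/m³
  alloy S: M = 2.62×10⁻³
  alloy G: M = 2.37×10⁻³
  alloy Z: M = 2.06×10⁻³
  alloy P: M = 1.91×10⁻³
  alloy U: M = 1.10×10⁻³
  alloy A: M = 0.383×10⁻³
Alloy S has the largest M.

alloy S, M = 2.62×10⁻³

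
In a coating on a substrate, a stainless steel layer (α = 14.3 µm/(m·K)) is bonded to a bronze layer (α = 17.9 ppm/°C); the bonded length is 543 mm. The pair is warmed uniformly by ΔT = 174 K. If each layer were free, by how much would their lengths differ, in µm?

Δα = |14.3 − 17.9|×10⁻⁶/K = 3.60×10⁻⁶/K.
ΔL_mismatch = Δα·L·ΔT = 3.60×10⁻⁶ × 543.0 mm × 174.0 K = 340 µm.

340 µm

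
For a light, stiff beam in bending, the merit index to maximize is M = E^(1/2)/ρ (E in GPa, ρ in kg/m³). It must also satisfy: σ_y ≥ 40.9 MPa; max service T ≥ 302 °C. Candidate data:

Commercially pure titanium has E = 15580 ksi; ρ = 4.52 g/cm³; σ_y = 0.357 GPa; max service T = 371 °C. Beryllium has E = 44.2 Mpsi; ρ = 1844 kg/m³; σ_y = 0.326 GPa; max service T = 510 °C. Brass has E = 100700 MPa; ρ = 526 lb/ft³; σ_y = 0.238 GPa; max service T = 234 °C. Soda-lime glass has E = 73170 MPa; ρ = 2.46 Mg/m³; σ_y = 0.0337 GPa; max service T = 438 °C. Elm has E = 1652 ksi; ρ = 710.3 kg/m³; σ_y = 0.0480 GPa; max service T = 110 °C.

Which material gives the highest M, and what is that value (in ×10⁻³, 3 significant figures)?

beryllium, M = 9.47×10⁻³

Screen on constraints: σ_y ≥ 40.9 MPa; max service T ≥ 302 °C. Survivors: commercially pure titanium, beryllium.
In SI units:
  commercially pure titanium: E = 107.4 GPa, ρ = 4520 kg/m³
  beryllium: E = 304.7 GPa, ρ = 1844 kg/m³
  beryllium: M = 9.47×10⁻³
  commercially pure titanium: M = 2.29×10⁻³
The maximum is for beryllium.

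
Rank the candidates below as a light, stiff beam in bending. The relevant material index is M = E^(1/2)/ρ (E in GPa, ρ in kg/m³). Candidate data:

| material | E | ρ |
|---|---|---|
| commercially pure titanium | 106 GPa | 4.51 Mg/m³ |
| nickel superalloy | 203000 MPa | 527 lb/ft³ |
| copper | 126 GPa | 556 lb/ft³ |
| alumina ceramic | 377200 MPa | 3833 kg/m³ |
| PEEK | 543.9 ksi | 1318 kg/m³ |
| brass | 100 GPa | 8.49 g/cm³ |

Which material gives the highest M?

After converting to SI:
  commercially pure titanium: E = 106.0 GPa, ρ = 4510 kg/m³
  nickel superalloy: E = 203.0 GPa, ρ = 8442 kg/m³
  copper: E = 126.0 GPa, ρ = 8906 kg/m³
  alumina ceramic: E = 377.2 GPa, ρ = 3833 kg/m³
  PEEK: E = 3.750 GPa, ρ = 1318 kg/m³
  brass: E = 100.0 GPa, ρ = 8490 kg/m³
  alumina ceramic: M = 5.07×10⁻³
  commercially pure titanium: M = 2.28×10⁻³
  nickel superalloy: M = 1.69×10⁻³
  PEEK: M = 1.47×10⁻³
  copper: M = 1.26×10⁻³
  brass: M = 1.18×10⁻³
Alumina ceramic ranks first.

alumina ceramic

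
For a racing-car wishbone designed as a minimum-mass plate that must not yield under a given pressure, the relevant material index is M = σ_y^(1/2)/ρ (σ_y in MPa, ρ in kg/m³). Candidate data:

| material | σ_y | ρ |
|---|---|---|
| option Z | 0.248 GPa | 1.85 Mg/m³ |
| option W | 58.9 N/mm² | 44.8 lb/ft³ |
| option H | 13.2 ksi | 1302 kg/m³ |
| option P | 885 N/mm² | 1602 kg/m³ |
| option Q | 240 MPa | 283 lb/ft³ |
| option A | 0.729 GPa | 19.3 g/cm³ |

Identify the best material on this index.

option P

In SI units:
  option Z: σ_y = 248.0 MPa, ρ = 1850 kg/m³
  option W: σ_y = 58.90 MPa, ρ = 717.6 kg/m³
  option H: σ_y = 91.01 MPa, ρ = 1302 kg/m³
  option P: σ_y = 885.0 MPa, ρ = 1602 kg/m³
  option Q: σ_y = 240.0 MPa, ρ = 4533 kg/m³
  option A: σ_y = 729.0 MPa, ρ = 19300 kg/m³
  option P: M = 18.6×10⁻³
  option W: M = 10.7×10⁻³
  option Z: M = 8.51×10⁻³
  option H: M = 7.33×10⁻³
  option Q: M = 3.42×10⁻³
  option A: M = 1.40×10⁻³
Highest index: option P.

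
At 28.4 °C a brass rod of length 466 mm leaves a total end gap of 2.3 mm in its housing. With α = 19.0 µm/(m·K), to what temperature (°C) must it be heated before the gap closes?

288 °C

α·L₀·ΔT = 2.3 mm ⇒ ΔT = 2.3 / (19.0×10⁻⁶ × 466.0) = 259.8 K.
T = 28.4 + 259.8 = 288.2 °C.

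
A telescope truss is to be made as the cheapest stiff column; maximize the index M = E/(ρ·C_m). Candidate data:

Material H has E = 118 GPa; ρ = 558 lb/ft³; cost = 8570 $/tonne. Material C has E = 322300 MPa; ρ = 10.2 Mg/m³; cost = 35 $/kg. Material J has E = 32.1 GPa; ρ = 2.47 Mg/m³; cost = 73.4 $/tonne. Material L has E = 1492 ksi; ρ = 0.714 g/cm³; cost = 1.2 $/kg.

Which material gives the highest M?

material J

Convert each candidate to consistent units, then evaluate M:
  material H: E = 118.0 GPa, ρ = 8938 kg/m³, cost = 8.570 $/kg
  material C: E = 322.3 GPa, ρ = 10200 kg/m³, cost = 35.00 $/kg
  material J: E = 32.10 GPa, ρ = 2470 kg/m³, cost = 0.07340 $/kg
  material L: E = 10.29 GPa, ρ = 714.0 kg/m³, cost = 1.200 $/kg
  material J: M = 177 MN·m per $
  material L: M = 12.0 MN·m per $
  material H: M = 1.54 MN·m per $
  material C: M = 0.903 MN·m per $
The maximum is for material J.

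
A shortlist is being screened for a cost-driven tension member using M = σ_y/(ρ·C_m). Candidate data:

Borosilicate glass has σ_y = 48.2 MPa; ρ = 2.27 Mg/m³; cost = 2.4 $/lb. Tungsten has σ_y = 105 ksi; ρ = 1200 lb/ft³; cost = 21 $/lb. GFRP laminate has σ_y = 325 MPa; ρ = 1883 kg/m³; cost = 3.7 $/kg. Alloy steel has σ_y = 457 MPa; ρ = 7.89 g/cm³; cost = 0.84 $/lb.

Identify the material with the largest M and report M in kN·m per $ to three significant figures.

After converting to SI:
  borosilicate glass: σ_y = 48.20 MPa, ρ = 2270 kg/m³, cost = 5.291 $/kg
  tungsten: σ_y = 723.9 MPa, ρ = 19220 kg/m³, cost = 46.30 $/kg
  GFRP laminate: σ_y = 325.0 MPa, ρ = 1883 kg/m³, cost = 3.700 $/kg
  alloy steel: σ_y = 457.0 MPa, ρ = 7890 kg/m³, cost = 1.852 $/kg
  GFRP laminate: M = 46.6 kN·m per $
  alloy steel: M = 31.3 kN·m per $
  borosilicate glass: M = 4.01 kN·m per $
  tungsten: M = 0.814 kN·m per $
Highest index: GFRP laminate.

GFRP laminate, M = 46.6 kN·m per $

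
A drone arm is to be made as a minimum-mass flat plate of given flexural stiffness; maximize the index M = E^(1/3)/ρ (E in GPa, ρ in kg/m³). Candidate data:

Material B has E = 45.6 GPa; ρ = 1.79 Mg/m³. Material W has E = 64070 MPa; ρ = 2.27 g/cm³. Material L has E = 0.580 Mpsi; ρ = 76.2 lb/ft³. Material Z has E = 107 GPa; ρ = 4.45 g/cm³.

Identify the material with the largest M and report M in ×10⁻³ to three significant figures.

material B, M = 2.00×10⁻³

Convert each candidate to consistent units, then evaluate M:
  material B: E = 45.60 GPa, ρ = 1790 kg/m³
  material W: E = 64.07 GPa, ρ = 2270 kg/m³
  material L: E = 3.999 GPa, ρ = 1221 kg/m³
  material Z: E = 107.0 GPa, ρ = 4450 kg/m³
  material B: M = 2.00×10⁻³
  material W: M = 1.76×10⁻³
  material L: M = 1.30×10⁻³
  material Z: M = 1.07×10⁻³
Material B has the largest M.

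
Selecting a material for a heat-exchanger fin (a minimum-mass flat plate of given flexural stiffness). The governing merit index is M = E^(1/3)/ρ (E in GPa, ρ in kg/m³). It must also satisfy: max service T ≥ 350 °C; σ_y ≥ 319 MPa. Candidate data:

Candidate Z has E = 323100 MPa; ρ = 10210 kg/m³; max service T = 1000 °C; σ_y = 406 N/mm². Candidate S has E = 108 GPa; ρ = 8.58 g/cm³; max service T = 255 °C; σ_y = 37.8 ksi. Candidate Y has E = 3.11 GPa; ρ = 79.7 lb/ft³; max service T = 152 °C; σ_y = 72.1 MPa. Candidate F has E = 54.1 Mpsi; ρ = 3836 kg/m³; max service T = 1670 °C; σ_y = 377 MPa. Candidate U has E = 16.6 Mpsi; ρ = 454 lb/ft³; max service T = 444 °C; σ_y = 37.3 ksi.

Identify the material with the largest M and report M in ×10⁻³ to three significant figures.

Screen on constraints: max service T ≥ 350 °C; σ_y ≥ 319 MPa. Survivors: candidate Z, candidate F.
After converting to SI:
  candidate Z: E = 323.1 GPa, ρ = 10210 kg/m³
  candidate F: E = 373.0 GPa, ρ = 3836 kg/m³
  candidate F: M = 1.88×10⁻³
  candidate Z: M = 0.672×10⁻³
Candidate F ranks first.

candidate F, M = 1.88×10⁻³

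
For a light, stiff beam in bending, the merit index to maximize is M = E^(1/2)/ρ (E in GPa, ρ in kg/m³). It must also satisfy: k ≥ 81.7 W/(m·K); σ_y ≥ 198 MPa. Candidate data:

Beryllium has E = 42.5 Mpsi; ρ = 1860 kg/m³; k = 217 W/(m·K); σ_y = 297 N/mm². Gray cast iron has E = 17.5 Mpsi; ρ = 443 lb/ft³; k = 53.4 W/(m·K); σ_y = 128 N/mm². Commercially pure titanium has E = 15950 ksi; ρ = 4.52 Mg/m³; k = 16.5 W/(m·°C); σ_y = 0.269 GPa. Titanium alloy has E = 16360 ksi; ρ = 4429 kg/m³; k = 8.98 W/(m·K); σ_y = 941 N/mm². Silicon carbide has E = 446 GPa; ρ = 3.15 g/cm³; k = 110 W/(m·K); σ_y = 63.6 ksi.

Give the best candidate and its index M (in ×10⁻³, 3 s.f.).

Screen on constraints: k ≥ 81.7 W/(m·K); σ_y ≥ 198 MPa. Survivors: beryllium, silicon carbide.
Putting every candidate on a common basis:
  beryllium: E = 293.0 GPa, ρ = 1860 kg/m³
  silicon carbide: E = 446.0 GPa, ρ = 3150 kg/m³
  beryllium: M = 9.20×10⁻³
  silicon carbide: M = 6.70×10⁻³
The maximum is for beryllium.

beryllium, M = 9.20×10⁻³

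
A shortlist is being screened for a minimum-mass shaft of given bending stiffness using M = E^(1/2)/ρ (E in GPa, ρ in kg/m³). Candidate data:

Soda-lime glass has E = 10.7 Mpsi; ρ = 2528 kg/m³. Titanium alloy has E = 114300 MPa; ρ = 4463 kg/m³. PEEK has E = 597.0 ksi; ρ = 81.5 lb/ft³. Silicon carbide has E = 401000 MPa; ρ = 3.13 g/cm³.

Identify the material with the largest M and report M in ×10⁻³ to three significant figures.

silicon carbide, M = 6.40×10⁻³

After converting to SI:
  soda-lime glass: E = 73.77 GPa, ρ = 2528 kg/m³
  titanium alloy: E = 114.3 GPa, ρ = 4463 kg/m³
  PEEK: E = 4.116 GPa, ρ = 1306 kg/m³
  silicon carbide: E = 401.0 GPa, ρ = 3130 kg/m³
  silicon carbide: M = 6.40×10⁻³
  soda-lime glass: M = 3.40×10⁻³
  titanium alloy: M = 2.40×10⁻³
  PEEK: M = 1.55×10⁻³
Highest index: silicon carbide.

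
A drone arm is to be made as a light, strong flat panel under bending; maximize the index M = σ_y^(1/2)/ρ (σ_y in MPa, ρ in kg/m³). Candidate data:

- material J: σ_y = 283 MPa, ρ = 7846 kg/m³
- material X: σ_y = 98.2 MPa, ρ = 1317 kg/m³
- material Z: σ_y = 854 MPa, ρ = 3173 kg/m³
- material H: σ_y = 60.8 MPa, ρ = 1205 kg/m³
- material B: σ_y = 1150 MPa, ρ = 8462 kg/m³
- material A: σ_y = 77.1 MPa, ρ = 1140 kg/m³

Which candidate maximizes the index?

material Z

Per-candidate index values:
  material Z: M = 9.21×10⁻³
  material A: M = 7.70×10⁻³
  material X: M = 7.52×10⁻³
  material H: M = 6.47×10⁻³
  material B: M = 4.01×10⁻³
  material J: M = 2.14×10⁻³
Material Z ranks first.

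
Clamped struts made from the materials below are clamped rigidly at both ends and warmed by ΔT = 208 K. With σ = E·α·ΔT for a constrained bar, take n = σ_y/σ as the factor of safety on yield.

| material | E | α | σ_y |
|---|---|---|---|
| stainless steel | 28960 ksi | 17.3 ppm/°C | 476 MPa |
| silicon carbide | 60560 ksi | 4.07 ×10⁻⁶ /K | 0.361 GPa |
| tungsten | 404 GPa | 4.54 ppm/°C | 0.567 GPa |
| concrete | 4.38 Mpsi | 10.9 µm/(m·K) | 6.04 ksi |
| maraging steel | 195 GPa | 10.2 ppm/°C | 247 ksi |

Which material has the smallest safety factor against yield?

concrete

Per material, after unit conversion:
  stainless steel: E = 199.7, α = 17.3, σ_y = 476.0 → σ = 719 MPa, n = 0.662
  silicon carbide: E = 417.5, α = 4.07, σ_y = 361.0 → σ = 353 MPa, n = 1.02
  tungsten: E = 404.0, α = 4.54, σ_y = 567.0 → σ = 382 MPa, n = 1.49
  concrete: E = 30.20, α = 10.9, σ_y = 41.64 → σ = 68.5 MPa, n = 0.608
  maraging steel: E = 195.0, α = 10.2, σ_y = 1703 → σ = 414 MPa, n = 4.12
Concrete has the lowest safety factor, n = 0.608.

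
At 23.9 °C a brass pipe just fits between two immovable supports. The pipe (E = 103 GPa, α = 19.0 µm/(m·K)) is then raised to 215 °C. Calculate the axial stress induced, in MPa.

374 MPa

ΔT = 191.1 K. Constrained thermal stress σ = E·α·ΔT = 103.0×10³ MPa × 19.0×10⁻⁶ × 191.1 = 374 MPa (compressive).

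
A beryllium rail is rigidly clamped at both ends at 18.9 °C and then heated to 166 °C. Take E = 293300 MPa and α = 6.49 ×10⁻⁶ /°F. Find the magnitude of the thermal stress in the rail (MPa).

504 MPa

E = 293300 MPa = 293.3 GPa.
α = 6.49×10⁻⁶/°F × 9/5 = 11.7×10⁻⁶/K.
ΔT = 147.1 K. Constrained thermal stress σ = E·α·ΔT = 293.3×10³ MPa × 11.7×10⁻⁶ × 147.1 = 504 MPa (compressive).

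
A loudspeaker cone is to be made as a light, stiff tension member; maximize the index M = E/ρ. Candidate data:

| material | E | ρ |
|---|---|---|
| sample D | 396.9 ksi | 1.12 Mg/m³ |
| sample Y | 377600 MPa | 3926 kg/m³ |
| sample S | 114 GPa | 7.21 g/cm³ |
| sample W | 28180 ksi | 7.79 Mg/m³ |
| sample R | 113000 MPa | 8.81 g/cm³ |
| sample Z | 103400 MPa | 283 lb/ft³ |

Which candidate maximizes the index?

After converting to SI:
  sample D: E = 2.737 GPa, ρ = 1120 kg/m³
  sample Y: E = 377.6 GPa, ρ = 3926 kg/m³
  sample S: E = 114.0 GPa, ρ = 7210 kg/m³
  sample W: E = 194.3 GPa, ρ = 7790 kg/m³
  sample R: E = 113.0 GPa, ρ = 8810 kg/m³
  sample Z: E = 103.4 GPa, ρ = 4533 kg/m³
  sample Y: M = 96.2 MN·m/kg
  sample W: M = 24.9 MN·m/kg
  sample Z: M = 22.8 MN·m/kg
  sample S: M = 15.8 MN·m/kg
  sample R: M = 12.8 MN·m/kg
  sample D: M = 2.44 MN·m/kg
The maximum is for sample Y.

sample Y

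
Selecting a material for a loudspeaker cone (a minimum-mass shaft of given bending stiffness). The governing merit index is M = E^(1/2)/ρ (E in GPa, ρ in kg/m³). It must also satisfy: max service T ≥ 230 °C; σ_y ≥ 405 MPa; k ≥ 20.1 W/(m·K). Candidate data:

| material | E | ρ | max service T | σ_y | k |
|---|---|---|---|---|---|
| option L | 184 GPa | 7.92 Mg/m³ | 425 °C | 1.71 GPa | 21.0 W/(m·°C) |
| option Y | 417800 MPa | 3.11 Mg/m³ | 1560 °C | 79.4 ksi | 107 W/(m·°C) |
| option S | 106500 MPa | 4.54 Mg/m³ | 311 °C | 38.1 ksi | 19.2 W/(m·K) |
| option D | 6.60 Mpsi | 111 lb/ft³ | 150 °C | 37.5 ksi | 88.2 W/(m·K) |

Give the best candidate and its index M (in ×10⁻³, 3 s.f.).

option Y, M = 6.57×10⁻³

Screen on constraints: max service T ≥ 230 °C; σ_y ≥ 405 MPa; k ≥ 20.1 W/(m·K). Survivors: option L, option Y.
After converting to SI:
  option L: E = 184.0 GPa, ρ = 7920 kg/m³
  option Y: E = 417.8 GPa, ρ = 3110 kg/m³
  option Y: M = 6.57×10⁻³
  option L: M = 1.71×10⁻³
The maximum is for option Y.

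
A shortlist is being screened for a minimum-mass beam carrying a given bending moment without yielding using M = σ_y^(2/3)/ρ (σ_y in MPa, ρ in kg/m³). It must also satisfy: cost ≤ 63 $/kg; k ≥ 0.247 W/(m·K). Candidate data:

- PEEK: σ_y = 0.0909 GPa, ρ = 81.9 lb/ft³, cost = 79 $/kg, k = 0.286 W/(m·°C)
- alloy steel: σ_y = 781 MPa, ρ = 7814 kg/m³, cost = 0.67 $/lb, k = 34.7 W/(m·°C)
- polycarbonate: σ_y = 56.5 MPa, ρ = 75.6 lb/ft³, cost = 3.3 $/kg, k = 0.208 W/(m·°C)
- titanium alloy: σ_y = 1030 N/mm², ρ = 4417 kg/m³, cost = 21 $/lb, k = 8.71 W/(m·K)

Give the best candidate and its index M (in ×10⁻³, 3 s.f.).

titanium alloy, M = 23.1×10⁻³

Screen on constraints: cost ≤ 63 $/kg; k ≥ 0.247 W/(m·K). Survivors: alloy steel, titanium alloy.
Convert each candidate to consistent units, then evaluate M:
  alloy steel: σ_y = 781.0 MPa, ρ = 7814 kg/m³
  titanium alloy: σ_y = 1030 MPa, ρ = 4417 kg/m³
  titanium alloy: M = 23.1×10⁻³
  alloy steel: M = 10.9×10⁻³
The maximum is for titanium alloy.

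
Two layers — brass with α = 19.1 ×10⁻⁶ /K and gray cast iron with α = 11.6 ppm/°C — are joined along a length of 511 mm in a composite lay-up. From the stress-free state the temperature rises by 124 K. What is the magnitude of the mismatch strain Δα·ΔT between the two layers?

9.30×10⁻⁴

Δα = |19.1 − 11.6|×10⁻⁶/K = 7.50×10⁻⁶/K.
Mismatch strain = Δα·ΔT = 7.50×10⁻⁶ × 124.0 = 9.30×10⁻⁴.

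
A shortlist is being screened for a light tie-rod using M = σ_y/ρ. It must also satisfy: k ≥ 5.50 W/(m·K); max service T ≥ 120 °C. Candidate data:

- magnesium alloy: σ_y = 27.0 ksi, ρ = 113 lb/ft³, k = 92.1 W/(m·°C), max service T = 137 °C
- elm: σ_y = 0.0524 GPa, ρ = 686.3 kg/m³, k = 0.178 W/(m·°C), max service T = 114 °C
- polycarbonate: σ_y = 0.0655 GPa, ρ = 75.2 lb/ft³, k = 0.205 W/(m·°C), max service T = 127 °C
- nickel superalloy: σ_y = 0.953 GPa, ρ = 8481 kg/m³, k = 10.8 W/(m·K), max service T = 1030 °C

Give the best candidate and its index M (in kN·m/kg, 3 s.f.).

Screen on constraints: k ≥ 5.50 W/(m·K); max service T ≥ 120 °C. Survivors: magnesium alloy, nickel superalloy.
Putting every candidate on a common basis:
  magnesium alloy: σ_y = 186.2 MPa, ρ = 1810 kg/m³
  nickel superalloy: σ_y = 953.0 MPa, ρ = 8481 kg/m³
  nickel superalloy: M = 112 kN·m/kg
  magnesium alloy: M = 103 kN·m/kg
Nickel superalloy ranks first.

nickel superalloy, M = 112 kN·m/kg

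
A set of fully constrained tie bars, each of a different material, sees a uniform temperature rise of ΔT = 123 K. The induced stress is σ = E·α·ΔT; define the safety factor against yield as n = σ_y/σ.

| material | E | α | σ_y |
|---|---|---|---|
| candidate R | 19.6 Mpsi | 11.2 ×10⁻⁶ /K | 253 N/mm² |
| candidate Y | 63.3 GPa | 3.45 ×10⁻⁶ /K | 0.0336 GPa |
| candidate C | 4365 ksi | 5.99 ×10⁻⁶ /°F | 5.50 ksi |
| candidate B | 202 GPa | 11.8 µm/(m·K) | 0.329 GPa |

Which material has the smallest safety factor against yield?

With everything in SI (GPa, ×10⁻⁶/K, MPa):
  candidate R: E = 135.1, α = 11.2, σ_y = 253.0 → σ = 186 MPa, n = 1.36
  candidate Y: E = 63.30, α = 3.45, σ_y = 33.60 → σ = 26.9 MPa, n = 1.25
  candidate C: E = 30.10, α = 10.8, σ_y = 37.92 → σ = 39.9 MPa, n = 0.950
  candidate B: E = 202.0, α = 11.8, σ_y = 329.0 → σ = 293 MPa, n = 1.12
Candidate C has the lowest safety factor, n = 0.950.

candidate C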